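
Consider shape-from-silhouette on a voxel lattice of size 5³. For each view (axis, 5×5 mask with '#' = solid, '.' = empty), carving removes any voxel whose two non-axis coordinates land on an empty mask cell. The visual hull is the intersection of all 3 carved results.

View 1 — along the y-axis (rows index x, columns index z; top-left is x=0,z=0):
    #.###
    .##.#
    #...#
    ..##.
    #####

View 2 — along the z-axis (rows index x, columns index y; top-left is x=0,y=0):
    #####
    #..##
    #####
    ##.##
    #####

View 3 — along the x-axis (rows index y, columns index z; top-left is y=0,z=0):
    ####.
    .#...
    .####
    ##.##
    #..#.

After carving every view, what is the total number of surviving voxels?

voxel count = 39

before carving: 125 voxels (5×5×5)
after view 1 [y-axis, 16 of 25 cells solid] → remaining = 80
after view 2 [z-axis, 22 of 25 cells solid] → remaining = 72
after view 3 [x-axis, 15 of 25 cells solid] → remaining = 39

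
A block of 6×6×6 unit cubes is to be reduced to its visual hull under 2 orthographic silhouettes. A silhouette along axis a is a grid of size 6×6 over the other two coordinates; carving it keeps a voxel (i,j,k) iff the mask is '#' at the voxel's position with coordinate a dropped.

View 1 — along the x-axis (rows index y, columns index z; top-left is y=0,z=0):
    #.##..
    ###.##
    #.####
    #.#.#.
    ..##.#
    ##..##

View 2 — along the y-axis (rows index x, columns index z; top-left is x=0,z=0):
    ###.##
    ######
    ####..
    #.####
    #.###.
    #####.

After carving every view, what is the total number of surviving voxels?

start: 6×6×6 = 216 voxels
after view 1 [x-axis, 23 of 36 cells solid] → remaining = 138
after view 2 [y-axis, 29 of 36 cells solid] → remaining = 115

|visual hull| = 115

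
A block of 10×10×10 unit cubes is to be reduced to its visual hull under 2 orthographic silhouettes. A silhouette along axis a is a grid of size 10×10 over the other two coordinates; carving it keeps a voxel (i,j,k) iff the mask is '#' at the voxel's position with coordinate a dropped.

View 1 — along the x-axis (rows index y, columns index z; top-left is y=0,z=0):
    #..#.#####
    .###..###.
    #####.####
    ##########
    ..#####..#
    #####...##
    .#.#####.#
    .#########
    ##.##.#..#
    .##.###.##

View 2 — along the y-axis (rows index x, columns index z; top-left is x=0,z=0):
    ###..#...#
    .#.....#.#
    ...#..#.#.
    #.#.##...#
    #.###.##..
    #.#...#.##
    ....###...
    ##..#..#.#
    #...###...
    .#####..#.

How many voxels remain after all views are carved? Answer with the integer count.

331 voxels

before carving: 1000 voxels (10×10×10)
[1] x-view keeps 74 columns → grid now 740
[2] y-view keeps 45 columns → grid now 331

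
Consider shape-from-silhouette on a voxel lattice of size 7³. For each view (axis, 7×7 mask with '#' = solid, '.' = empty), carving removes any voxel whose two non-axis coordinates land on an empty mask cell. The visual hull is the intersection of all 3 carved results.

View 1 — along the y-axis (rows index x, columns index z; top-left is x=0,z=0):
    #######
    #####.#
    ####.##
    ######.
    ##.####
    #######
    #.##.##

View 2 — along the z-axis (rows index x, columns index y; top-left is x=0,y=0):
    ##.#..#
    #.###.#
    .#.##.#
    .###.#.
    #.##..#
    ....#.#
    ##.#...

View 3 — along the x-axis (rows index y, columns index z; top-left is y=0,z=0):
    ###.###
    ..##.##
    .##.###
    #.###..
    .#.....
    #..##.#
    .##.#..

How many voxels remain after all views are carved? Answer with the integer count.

initial block: 7^3 = 343
step 1: project along y, AND mask (43/49) → |grid| = 301
step 2: project along z, AND mask (26/49) → |grid| = 159
step 3: project along x, AND mask (27/49) → |grid| = 87

|visual hull| = 87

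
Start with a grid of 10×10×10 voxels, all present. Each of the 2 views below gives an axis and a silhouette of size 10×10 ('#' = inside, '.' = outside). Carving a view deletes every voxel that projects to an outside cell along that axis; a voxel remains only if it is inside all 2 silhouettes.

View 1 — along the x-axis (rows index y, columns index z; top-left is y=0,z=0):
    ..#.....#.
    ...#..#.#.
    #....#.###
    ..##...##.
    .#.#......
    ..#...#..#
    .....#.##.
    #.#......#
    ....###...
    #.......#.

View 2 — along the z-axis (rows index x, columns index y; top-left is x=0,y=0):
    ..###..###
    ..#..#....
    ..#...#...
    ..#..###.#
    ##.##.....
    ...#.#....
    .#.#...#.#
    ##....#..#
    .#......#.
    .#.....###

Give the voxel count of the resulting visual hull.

voxel count = 108

start: 10×10×10 = 1000 voxels
after view 1 [x-axis, 30 of 100 cells solid] → remaining = 300
after view 2 [z-axis, 35 of 100 cells solid] → remaining = 108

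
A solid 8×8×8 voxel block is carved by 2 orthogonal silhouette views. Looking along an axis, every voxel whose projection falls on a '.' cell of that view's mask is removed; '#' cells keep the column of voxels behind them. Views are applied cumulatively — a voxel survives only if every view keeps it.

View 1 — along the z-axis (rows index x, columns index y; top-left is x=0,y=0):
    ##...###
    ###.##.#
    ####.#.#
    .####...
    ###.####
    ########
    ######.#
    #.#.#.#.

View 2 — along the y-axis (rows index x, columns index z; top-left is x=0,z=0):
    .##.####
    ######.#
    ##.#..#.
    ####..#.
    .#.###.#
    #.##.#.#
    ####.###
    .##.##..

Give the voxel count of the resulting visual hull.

remaining voxels: 256

full grid |V| = 512
V1 z: intersect with XY mask (47 set) -- 376 left
V2 y: intersect with XZ mask (43 set) -- 256 left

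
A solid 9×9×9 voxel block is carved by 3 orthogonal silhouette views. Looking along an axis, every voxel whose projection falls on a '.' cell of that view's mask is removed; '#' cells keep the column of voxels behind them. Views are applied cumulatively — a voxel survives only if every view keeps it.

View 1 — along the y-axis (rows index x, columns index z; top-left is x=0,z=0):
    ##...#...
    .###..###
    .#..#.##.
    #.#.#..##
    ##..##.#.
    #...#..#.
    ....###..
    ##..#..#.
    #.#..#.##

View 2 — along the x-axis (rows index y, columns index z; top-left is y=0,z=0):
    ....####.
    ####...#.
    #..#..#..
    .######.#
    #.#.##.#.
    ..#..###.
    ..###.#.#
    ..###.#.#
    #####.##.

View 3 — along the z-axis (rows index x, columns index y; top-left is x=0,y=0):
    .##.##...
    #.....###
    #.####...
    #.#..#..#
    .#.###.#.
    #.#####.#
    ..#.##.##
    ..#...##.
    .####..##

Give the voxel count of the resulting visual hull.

before carving: 729 voxels (9×9×9)
V1 y: intersect with XZ mask (38 set) -- 342 left
V2 x: intersect with YZ mask (45 set) -- 183 left
V3 z: intersect with XY mask (43 set) -- 94 left

voxel count = 94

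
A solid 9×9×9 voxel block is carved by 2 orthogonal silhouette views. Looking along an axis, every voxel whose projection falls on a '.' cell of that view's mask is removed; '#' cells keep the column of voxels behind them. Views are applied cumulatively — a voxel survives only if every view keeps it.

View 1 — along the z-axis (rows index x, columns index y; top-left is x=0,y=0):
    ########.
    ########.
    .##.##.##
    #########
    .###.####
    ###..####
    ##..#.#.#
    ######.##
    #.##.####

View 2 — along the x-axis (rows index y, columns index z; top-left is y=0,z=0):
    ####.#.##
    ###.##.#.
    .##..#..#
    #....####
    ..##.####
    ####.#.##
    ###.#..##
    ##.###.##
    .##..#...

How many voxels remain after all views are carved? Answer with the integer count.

start: 9×9×9 = 729 voxels
V1 z: intersect with XY mask (65 set) -- 585 left
V2 x: intersect with YZ mask (51 set) -- 370 left

remaining voxels: 370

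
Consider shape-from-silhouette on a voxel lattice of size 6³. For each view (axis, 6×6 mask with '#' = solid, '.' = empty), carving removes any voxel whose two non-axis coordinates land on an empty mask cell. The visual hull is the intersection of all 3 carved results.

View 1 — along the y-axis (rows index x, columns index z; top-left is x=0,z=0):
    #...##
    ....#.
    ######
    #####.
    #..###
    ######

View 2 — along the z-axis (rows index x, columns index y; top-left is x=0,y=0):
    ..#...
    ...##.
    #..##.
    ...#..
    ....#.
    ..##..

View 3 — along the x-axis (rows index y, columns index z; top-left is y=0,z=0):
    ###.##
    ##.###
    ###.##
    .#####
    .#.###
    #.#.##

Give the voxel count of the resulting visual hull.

before carving: 216 voxels (6×6×6)
after view 1 [y-axis, 25 of 36 cells solid] → remaining = 150
after view 2 [z-axis, 10 of 36 cells solid] → remaining = 44
after view 3 [x-axis, 28 of 36 cells solid] → remaining = 36

remaining voxels: 36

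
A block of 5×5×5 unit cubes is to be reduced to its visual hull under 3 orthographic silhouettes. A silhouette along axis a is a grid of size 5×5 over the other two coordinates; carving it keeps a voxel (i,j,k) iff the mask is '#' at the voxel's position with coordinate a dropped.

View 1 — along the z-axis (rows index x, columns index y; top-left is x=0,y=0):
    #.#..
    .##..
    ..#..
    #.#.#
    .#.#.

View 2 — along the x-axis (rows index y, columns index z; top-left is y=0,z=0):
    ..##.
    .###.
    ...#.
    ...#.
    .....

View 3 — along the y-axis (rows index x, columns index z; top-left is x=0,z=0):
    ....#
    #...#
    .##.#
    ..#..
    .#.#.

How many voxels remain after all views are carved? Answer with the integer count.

remaining voxels: 4

initial block: 5^3 = 125
  1. axis=2 (XY plane), |mask|=10  ⇒  voxels=50
  2. axis=0 (YZ plane), |mask|=7  ⇒  voxels=15
  3. axis=1 (XZ plane), |mask|=9  ⇒  voxels=4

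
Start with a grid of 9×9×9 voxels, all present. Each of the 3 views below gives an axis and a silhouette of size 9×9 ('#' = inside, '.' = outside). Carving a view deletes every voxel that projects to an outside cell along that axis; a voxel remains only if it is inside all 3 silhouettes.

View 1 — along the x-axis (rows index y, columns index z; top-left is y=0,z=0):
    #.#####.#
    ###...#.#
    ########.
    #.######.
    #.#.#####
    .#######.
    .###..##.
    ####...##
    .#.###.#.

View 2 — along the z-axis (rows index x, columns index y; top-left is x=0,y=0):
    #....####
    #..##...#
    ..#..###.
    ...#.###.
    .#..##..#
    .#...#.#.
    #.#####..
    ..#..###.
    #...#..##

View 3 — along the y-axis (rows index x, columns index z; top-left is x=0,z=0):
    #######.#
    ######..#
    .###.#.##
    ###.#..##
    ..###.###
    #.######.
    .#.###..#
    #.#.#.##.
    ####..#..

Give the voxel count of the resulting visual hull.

initial block: 9^3 = 729
after view 1 [x-axis, 57 of 81 cells solid] → remaining = 513
after view 2 [z-axis, 38 of 81 cells solid] → remaining = 241
after view 3 [y-axis, 55 of 81 cells solid] → remaining = 158

voxel count = 158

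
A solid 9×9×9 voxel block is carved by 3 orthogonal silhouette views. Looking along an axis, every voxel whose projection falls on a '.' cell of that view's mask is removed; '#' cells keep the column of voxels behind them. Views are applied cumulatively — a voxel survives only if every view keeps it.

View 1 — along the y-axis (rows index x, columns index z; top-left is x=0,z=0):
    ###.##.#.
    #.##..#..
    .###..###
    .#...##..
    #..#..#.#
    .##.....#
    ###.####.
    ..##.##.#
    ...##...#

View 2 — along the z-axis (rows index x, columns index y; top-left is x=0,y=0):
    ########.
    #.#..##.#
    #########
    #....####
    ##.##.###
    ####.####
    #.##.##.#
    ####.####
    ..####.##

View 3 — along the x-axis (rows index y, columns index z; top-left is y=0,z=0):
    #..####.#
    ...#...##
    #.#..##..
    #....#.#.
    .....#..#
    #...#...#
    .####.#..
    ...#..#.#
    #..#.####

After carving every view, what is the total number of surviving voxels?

full grid |V| = 729
V1 y: intersect with XZ mask (41 set) -- 369 left
V2 z: intersect with XY mask (62 set) -- 289 left
V3 x: intersect with YZ mask (35 set) -- 132 left

|visual hull| = 132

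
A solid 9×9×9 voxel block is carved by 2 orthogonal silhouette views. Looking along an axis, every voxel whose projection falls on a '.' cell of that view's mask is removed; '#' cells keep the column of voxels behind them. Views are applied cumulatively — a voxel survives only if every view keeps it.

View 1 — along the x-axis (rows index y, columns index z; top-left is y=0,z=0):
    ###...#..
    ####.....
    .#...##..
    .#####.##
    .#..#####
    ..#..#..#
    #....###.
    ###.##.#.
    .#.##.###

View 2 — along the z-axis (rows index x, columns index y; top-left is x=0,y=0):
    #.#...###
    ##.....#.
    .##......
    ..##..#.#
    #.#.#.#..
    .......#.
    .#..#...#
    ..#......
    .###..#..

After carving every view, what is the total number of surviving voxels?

124 voxels

initial block: 9^3 = 729
after view 1 [x-axis, 43 of 81 cells solid] → remaining = 387
after view 2 [z-axis, 27 of 81 cells solid] → remaining = 124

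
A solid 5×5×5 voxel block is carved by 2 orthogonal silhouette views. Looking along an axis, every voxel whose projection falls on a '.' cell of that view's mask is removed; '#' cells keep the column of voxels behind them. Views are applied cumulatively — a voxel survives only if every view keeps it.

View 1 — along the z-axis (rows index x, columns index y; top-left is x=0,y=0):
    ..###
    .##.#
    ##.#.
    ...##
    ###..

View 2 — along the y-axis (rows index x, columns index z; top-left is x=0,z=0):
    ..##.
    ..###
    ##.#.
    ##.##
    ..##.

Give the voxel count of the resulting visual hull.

remaining voxels: 38

before carving: 125 voxels (5×5×5)
  1. axis=2 (XY plane), |mask|=14  ⇒  voxels=70
  2. axis=1 (XZ plane), |mask|=14  ⇒  voxels=38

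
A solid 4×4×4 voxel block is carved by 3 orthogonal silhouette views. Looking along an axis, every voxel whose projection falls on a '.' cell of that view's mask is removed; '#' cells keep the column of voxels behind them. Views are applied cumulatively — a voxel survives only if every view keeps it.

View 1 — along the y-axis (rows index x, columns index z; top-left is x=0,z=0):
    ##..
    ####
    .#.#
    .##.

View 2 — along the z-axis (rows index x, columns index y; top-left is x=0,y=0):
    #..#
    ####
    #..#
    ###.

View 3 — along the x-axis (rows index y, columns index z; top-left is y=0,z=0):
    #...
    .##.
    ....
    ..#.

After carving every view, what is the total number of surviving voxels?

before carving: 64 voxels (4×4×4)
carve view 1 (along y, XZ-mask fill 10/16): 40 voxels remain
carve view 2 (along z, XY-mask fill 11/16): 30 voxels remain
carve view 3 (along x, YZ-mask fill 4/16): 7 voxels remain

7 voxels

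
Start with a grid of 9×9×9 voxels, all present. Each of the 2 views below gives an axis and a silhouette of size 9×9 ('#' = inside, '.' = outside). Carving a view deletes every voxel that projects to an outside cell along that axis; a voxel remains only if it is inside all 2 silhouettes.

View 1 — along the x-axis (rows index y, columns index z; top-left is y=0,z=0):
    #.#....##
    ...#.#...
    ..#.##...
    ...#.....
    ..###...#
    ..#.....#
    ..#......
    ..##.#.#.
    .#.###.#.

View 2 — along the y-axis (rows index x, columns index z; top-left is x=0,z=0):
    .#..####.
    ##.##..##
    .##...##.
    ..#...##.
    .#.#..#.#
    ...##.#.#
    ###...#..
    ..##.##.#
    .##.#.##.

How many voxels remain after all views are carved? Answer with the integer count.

initial block: 9^3 = 729
step 1: project along x, AND mask (26/81) → |grid| = 234
step 2: project along y, AND mask (40/81) → |grid| = 105

remaining voxels: 105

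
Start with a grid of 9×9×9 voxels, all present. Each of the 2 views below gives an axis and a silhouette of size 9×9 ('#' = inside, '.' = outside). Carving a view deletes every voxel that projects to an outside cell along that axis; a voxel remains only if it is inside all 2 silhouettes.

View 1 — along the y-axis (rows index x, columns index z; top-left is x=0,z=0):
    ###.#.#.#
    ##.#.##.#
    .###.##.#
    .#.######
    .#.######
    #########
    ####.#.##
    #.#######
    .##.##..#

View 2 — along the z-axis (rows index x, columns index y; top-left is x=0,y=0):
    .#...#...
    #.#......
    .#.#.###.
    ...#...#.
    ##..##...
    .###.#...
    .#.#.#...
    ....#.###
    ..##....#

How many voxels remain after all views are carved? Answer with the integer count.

start: 9×9×9 = 729 voxels
after view 1 [y-axis, 61 of 81 cells solid] → remaining = 549
after view 2 [z-axis, 29 of 81 cells solid] → remaining = 200

|visual hull| = 200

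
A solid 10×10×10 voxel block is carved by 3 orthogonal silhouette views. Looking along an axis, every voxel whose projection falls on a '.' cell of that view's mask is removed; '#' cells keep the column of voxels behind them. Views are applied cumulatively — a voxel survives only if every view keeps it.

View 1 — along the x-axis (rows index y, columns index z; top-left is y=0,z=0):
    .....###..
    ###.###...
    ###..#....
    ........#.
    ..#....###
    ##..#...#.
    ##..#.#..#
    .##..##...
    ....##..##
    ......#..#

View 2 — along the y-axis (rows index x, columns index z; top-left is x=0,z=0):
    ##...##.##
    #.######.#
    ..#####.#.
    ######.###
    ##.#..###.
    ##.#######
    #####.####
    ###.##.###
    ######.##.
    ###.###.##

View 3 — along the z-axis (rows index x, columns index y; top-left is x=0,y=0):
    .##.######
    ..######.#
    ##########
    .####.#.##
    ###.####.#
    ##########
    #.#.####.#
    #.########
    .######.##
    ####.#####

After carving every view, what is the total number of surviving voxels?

|visual hull| = 242

start: 10×10×10 = 1000 voxels
after view 1 [x-axis, 37 of 100 cells solid] → remaining = 370
after view 2 [y-axis, 77 of 100 cells solid] → remaining = 289
after view 3 [z-axis, 83 of 100 cells solid] → remaining = 242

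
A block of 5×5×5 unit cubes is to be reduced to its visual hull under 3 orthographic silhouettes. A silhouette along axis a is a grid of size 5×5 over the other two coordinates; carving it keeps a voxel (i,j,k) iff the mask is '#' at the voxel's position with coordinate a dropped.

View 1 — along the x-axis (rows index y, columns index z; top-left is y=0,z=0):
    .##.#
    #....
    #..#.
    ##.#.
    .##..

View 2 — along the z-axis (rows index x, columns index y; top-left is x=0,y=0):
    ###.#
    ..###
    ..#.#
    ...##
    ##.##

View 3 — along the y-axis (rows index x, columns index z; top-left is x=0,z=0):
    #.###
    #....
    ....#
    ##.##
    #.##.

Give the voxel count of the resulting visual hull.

start: 5×5×5 = 125 voxels
[1] x-view keeps 11 columns → grid now 55
[2] z-view keeps 15 columns → grid now 33
[3] y-view keeps 13 columns → grid now 17

voxel count = 17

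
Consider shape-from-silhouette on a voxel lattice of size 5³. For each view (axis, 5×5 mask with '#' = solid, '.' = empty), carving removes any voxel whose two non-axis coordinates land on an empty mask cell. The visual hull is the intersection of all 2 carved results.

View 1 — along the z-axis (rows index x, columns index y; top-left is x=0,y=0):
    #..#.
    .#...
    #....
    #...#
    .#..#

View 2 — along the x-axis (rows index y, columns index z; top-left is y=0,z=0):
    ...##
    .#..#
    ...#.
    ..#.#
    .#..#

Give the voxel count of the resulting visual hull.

voxel count = 16

before carving: 125 voxels (5×5×5)
  1. axis=2 (XY plane), |mask|=8  ⇒  voxels=40
  2. axis=0 (YZ plane), |mask|=9  ⇒  voxels=16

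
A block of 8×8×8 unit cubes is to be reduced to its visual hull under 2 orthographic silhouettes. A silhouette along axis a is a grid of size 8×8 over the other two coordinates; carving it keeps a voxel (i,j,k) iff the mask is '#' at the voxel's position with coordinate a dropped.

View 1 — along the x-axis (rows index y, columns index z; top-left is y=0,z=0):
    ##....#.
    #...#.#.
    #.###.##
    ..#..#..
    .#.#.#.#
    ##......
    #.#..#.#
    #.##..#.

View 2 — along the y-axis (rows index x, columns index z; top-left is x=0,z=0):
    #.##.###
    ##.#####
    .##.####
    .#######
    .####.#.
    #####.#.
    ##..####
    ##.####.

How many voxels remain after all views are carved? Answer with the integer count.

voxel count = 168

before carving: 512 voxels (8×8×8)
step 1: project along x, AND mask (28/64) → |grid| = 224
step 2: project along y, AND mask (49/64) → |grid| = 168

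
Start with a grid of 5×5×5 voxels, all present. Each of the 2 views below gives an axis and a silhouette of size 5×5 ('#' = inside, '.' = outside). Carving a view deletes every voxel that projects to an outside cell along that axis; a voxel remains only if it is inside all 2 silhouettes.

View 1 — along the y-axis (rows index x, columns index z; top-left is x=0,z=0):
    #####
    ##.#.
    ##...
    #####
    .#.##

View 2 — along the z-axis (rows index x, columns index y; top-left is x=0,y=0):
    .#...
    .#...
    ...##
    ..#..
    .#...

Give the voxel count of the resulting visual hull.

before carving: 125 voxels (5×5×5)
  1. axis=1 (XZ plane), |mask|=18  ⇒  voxels=90
  2. axis=2 (XY plane), |mask|=6  ⇒  voxels=20

remaining voxels: 20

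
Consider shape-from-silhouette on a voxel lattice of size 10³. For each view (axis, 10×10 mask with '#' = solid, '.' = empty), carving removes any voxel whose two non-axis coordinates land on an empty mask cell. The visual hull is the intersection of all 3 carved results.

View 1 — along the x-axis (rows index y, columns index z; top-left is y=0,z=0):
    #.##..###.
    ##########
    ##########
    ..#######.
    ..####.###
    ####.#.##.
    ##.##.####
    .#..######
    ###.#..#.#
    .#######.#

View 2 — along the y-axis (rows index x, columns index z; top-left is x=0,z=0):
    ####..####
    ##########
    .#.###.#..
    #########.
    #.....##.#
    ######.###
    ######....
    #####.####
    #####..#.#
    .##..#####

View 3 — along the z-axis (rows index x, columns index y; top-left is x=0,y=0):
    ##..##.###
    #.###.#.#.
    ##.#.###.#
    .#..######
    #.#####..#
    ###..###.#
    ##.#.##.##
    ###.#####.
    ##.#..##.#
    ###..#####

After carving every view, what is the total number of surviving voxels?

before carving: 1000 voxels (10×10×10)
after view 1 [x-axis, 76 of 100 cells solid] → remaining = 760
after view 2 [y-axis, 74 of 100 cells solid] → remaining = 566
after view 3 [z-axis, 70 of 100 cells solid] → remaining = 392

|visual hull| = 392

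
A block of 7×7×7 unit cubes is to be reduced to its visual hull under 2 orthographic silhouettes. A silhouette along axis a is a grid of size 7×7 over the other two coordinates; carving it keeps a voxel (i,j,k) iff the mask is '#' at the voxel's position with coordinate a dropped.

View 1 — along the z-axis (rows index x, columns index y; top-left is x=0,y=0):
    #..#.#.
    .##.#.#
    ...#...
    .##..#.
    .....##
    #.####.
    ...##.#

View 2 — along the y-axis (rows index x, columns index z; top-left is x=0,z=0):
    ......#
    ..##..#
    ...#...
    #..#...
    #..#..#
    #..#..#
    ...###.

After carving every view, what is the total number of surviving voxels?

start: 7×7×7 = 343 voxels
after view 1 [z-axis, 21 of 49 cells solid] → remaining = 147
after view 2 [y-axis, 16 of 49 cells solid] → remaining = 52

voxel count = 52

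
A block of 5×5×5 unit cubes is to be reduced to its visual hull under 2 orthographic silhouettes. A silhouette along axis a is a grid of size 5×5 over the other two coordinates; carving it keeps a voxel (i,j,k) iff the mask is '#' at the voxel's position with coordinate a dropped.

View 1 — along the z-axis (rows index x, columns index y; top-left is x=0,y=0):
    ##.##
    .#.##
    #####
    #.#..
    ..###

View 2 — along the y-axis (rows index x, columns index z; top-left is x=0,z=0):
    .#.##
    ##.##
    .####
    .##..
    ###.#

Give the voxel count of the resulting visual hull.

voxel count = 60

before carving: 125 voxels (5×5×5)
  1. axis=2 (XY plane), |mask|=17  ⇒  voxels=85
  2. axis=1 (XZ plane), |mask|=17  ⇒  voxels=60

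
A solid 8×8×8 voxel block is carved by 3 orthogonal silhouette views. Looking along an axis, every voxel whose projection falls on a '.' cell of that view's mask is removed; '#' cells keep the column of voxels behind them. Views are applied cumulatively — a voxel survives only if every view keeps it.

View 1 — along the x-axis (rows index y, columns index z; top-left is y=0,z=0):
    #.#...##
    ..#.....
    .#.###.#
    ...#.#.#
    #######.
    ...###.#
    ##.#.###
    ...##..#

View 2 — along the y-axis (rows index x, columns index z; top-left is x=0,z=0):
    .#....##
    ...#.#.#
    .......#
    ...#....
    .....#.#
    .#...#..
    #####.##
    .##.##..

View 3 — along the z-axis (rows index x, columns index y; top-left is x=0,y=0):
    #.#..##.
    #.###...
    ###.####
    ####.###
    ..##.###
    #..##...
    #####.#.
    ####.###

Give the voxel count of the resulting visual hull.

start: 8×8×8 = 512 voxels
step 1: project along x, AND mask (33/64) → |grid| = 264
step 2: project along y, AND mask (23/64) → |grid| = 103
step 3: project along z, AND mask (43/64) → |grid| = 72

remaining voxels: 72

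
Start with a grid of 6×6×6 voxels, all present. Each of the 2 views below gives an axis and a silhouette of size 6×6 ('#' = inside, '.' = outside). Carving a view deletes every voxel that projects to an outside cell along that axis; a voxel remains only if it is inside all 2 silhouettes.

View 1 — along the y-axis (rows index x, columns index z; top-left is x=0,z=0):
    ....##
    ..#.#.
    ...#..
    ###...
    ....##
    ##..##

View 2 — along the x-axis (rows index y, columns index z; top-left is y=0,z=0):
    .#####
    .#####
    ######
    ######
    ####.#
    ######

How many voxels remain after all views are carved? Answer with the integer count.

initial block: 6^3 = 216
  1. axis=1 (XZ plane), |mask|=14  ⇒  voxels=84
  2. axis=0 (YZ plane), |mask|=33  ⇒  voxels=76

76 voxels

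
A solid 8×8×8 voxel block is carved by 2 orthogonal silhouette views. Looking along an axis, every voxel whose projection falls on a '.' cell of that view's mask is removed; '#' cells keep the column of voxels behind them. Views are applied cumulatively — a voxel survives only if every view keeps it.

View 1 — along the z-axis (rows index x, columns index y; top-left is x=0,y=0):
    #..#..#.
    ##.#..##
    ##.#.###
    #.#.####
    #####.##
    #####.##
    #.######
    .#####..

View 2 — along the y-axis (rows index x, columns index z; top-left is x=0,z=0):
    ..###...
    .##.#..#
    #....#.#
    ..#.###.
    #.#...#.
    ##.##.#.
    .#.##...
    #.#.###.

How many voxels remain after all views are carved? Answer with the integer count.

remaining voxels: 173

before carving: 512 voxels (8×8×8)
step 1: project along z, AND mask (46/64) → |grid| = 368
step 2: project along y, AND mask (30/64) → |grid| = 173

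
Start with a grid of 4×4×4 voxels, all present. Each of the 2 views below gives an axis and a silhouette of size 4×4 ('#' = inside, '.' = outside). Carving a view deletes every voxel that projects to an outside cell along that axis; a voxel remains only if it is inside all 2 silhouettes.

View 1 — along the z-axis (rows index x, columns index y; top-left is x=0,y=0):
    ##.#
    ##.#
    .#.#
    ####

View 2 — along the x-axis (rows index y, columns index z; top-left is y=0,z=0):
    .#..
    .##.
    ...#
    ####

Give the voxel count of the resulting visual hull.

remaining voxels: 28

before carving: 64 voxels (4×4×4)
[1] z-view keeps 12 columns → grid now 48
[2] x-view keeps 8 columns → grid now 28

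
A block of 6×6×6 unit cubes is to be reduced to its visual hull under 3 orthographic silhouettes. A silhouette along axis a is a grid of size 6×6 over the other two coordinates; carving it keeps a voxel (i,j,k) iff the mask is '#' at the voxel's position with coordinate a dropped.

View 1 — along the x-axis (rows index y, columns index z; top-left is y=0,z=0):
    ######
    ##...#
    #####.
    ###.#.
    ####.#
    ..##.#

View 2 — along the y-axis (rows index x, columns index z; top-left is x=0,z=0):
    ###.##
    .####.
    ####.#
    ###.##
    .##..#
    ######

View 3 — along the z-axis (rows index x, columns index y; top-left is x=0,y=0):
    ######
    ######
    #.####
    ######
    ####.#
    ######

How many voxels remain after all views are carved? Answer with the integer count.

voxel count = 118

start: 6×6×6 = 216 voxels
carve view 1 (along x, YZ-mask fill 26/36): 156 voxels remain
carve view 2 (along y, XZ-mask fill 28/36): 124 voxels remain
carve view 3 (along z, XY-mask fill 34/36): 118 voxels remain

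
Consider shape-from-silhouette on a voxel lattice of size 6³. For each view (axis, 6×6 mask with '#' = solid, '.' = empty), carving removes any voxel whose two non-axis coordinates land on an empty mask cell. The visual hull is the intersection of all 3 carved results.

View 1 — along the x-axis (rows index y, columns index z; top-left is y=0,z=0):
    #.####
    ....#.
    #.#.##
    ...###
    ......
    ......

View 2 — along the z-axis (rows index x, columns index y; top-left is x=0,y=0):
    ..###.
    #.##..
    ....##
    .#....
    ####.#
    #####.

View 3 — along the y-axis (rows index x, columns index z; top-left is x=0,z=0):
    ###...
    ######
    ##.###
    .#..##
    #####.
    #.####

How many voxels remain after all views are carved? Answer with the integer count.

remaining voxels: 38

before carving: 216 voxels (6×6×6)
V1 x: intersect with YZ mask (13 set) -- 78 left
V2 z: intersect with XY mask (19 set) -- 46 left
V3 y: intersect with XZ mask (27 set) -- 38 left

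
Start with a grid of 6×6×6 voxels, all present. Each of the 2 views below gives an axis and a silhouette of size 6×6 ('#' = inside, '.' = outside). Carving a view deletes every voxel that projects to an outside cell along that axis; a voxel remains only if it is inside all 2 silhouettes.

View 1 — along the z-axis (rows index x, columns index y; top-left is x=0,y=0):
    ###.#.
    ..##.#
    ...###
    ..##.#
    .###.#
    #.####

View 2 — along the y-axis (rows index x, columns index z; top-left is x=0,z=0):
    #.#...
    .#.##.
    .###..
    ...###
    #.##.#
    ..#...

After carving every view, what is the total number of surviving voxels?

initial block: 6^3 = 216
V1 z: intersect with XY mask (22 set) -- 132 left
V2 y: intersect with XZ mask (16 set) -- 56 left

56 voxels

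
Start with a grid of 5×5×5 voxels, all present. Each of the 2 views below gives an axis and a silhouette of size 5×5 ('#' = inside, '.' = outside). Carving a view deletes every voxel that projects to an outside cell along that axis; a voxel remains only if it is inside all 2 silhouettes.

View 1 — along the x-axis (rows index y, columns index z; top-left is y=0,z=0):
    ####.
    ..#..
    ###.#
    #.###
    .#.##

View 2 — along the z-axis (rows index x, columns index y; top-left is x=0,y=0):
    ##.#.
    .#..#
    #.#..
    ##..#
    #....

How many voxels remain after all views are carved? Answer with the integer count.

initial block: 5^3 = 125
carve view 1 (along x, YZ-mask fill 16/25): 80 voxels remain
carve view 2 (along z, XY-mask fill 11/25): 33 voxels remain

|visual hull| = 33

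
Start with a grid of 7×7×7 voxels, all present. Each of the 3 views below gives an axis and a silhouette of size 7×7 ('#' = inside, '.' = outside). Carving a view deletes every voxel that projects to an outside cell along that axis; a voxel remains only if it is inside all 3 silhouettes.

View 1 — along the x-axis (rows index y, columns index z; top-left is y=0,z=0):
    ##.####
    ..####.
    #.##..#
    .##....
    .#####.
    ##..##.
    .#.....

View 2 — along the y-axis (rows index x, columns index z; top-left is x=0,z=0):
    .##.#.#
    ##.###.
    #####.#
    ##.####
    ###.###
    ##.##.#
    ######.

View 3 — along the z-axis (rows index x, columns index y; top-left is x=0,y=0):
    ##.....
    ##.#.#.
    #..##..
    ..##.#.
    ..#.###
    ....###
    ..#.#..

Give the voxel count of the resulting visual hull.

initial block: 7^3 = 343
[1] x-view keeps 26 columns → grid now 182
[2] y-view keeps 38 columns → grid now 143
[3] z-view keeps 21 columns → grid now 64

64 voxels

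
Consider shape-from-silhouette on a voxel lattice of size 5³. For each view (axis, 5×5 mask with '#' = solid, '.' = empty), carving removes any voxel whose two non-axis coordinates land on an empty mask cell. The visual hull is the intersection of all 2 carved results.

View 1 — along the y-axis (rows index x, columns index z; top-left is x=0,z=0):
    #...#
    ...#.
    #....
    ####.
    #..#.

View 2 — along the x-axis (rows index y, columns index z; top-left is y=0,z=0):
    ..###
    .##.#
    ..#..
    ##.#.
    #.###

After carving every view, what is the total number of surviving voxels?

26 voxels

before carving: 125 voxels (5×5×5)
carve view 1 (along y, XZ-mask fill 10/25): 50 voxels remain
carve view 2 (along x, YZ-mask fill 14/25): 26 voxels remain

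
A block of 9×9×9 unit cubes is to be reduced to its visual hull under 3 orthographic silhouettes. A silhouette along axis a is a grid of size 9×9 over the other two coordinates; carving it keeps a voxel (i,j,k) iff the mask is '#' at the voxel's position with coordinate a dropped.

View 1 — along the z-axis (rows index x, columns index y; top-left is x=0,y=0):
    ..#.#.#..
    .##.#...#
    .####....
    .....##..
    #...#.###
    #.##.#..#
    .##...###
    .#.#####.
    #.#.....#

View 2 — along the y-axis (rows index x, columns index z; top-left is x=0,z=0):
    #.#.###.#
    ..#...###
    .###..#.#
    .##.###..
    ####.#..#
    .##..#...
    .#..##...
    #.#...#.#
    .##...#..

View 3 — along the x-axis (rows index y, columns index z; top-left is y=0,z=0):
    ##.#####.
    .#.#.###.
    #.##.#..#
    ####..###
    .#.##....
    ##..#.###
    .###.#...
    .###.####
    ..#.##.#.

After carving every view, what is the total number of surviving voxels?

remaining voxels: 83

initial block: 9^3 = 729
V1 z: intersect with XY mask (37 set) -- 333 left
V2 y: intersect with XZ mask (39 set) -- 157 left
V3 x: intersect with YZ mask (48 set) -- 83 left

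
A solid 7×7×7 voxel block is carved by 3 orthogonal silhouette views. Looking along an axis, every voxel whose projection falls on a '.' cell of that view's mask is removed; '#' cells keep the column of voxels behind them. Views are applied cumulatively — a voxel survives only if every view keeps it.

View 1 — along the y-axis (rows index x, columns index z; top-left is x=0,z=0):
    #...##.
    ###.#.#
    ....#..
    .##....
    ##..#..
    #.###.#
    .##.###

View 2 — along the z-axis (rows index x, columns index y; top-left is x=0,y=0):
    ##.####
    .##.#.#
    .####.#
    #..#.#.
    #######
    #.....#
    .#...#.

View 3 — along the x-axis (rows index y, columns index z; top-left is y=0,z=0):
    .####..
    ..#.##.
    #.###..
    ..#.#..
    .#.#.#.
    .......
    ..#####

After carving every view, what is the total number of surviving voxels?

remaining voxels: 41

before carving: 343 voxels (7×7×7)
after view 1 [y-axis, 24 of 49 cells solid] → remaining = 168
after view 2 [z-axis, 29 of 49 cells solid] → remaining = 90
after view 3 [x-axis, 21 of 49 cells solid] → remaining = 41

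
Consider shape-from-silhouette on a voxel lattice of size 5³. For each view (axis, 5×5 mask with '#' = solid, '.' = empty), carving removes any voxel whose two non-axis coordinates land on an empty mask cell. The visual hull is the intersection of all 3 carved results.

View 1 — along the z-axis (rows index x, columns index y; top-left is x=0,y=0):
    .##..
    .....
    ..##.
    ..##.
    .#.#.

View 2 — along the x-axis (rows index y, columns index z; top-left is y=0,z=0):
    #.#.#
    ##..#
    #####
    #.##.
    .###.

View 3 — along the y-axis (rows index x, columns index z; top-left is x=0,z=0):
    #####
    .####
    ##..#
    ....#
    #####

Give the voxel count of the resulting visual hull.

before carving: 125 voxels (5×5×5)
V1 z: intersect with XY mask (8 set) -- 40 left
V2 x: intersect with YZ mask (17 set) -- 30 left
V3 y: intersect with XZ mask (18 set) -- 19 left

19 voxels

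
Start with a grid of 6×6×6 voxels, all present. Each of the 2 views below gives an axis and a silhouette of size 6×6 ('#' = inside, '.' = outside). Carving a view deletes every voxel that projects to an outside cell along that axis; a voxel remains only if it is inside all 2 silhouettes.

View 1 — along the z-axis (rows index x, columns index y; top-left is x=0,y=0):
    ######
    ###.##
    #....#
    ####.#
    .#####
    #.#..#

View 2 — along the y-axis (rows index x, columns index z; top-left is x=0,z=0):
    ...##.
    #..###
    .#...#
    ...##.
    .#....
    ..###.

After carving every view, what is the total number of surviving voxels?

|visual hull| = 60

initial block: 6^3 = 216
after view 1 [z-axis, 26 of 36 cells solid] → remaining = 156
after view 2 [y-axis, 14 of 36 cells solid] → remaining = 60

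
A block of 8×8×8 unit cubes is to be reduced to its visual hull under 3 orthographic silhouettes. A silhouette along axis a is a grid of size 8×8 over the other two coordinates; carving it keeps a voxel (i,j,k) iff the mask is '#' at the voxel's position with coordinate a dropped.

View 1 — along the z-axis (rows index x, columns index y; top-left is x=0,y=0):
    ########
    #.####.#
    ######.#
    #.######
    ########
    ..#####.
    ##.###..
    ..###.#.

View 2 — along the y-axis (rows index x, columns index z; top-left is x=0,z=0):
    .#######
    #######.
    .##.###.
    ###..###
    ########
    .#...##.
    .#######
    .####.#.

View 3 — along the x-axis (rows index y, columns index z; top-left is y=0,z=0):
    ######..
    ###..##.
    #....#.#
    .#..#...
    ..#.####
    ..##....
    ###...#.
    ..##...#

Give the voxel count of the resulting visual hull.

full grid |V| = 512
[1] z-view keeps 50 columns → grid now 400
[2] y-view keeps 48 columns → grid now 309
[3] x-view keeps 30 columns → grid now 142

142 voxels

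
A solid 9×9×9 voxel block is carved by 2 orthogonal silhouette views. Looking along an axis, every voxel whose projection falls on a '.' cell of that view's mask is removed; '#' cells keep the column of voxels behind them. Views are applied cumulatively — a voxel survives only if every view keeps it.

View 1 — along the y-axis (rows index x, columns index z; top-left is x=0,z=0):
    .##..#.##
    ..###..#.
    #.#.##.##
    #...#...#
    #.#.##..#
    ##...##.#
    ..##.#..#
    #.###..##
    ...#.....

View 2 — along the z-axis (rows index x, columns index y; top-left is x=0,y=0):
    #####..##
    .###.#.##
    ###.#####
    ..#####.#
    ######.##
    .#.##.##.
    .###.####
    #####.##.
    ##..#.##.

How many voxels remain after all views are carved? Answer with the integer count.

before carving: 729 voxels (9×9×9)
V1 y: intersect with XZ mask (39 set) -- 351 left
V2 z: intersect with XY mask (59 set) -- 265 left

voxel count = 265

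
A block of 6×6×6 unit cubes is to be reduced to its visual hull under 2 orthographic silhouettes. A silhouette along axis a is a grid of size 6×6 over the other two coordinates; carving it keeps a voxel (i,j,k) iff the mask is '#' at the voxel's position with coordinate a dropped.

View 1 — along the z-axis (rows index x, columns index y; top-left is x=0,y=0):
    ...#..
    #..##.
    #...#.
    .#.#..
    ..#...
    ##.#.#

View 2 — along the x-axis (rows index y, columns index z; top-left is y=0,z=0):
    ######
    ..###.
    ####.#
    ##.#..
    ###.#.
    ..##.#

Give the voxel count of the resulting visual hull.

start: 6×6×6 = 216 voxels
step 1: project along z, AND mask (13/36) → |grid| = 78
step 2: project along x, AND mask (24/36) → |grid| = 52

voxel count = 52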